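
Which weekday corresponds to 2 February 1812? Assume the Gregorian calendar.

Sunday

Doomsday rule: the anchor day for the 1800s is Friday. For year 12: 12÷12 = 1 r 0, and 0÷4 = 0, so 1+0+0 = 1.
Friday + 1 ≡ Saturday — that's 1812's doomsday.
In February the doomsday date is Feb 29 (1812 is a leap year (divisible by 4)).
Feb 2 is 27 days before Feb 29; 27 mod 7 = 6, so Saturday − 6 = Sunday.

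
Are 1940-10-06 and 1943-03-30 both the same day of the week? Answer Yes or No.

From Oct 6, 1940 to Mar 30, 1943 is 905 days.
905 mod 7 = 2, so they are different weekdays.
(Oct 6, 1940 is a Sunday; Mar 30, 1943 is a Tuesday.)

No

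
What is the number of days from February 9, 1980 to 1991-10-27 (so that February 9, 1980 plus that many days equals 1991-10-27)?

4278

Feb 9, 1980 → Feb 9, 1981: 366 days (Feb 29, 1980 is in that span).
Feb 9, 1981 → Feb 9, 1982: 365 days.
Feb 9, 1982 → Feb 9, 1983: 365 days.
Feb 9, 1983 → Feb 9, 1984: 365 days.
Feb 9, 1984 → Feb 9, 1985: 366 days (Feb 29, 1984 is in that span).
Feb 9, 1985 → Feb 9, 1986: 365 days.
Feb 9, 1986 → Feb 9, 1987: 365 days.
Feb 9, 1987 → Feb 9, 1988: 365 days.
Feb 9, 1988 → Feb 9, 1989: 366 days (Feb 29, 1988 is in that span).
Feb 9, 1989 → Feb 9, 1990: 365 days.
Feb 9, 1990 → Feb 9, 1991: 365 days.
Feb 9, 1991 → Mar 9, 1991: 28 days (February has 28).
Mar 9, 1991 → Apr 9, 1991: 31 days (March has 31).
Apr 9, 1991 → May 9, 1991: 30 days (April has 30).
May 9, 1991 → Jun 9, 1991: 31 days (May has 31).
Jun 9, 1991 → Jul 9, 1991: 30 days (June has 30).
Jul 9, 1991 → Aug 9, 1991: 31 days (July has 31).
Aug 9, 1991 → Sep 9, 1991: 31 days (August has 31).
Sep 9, 1991 → Oct 9, 1991: 30 days (September has 30).
Oct 9, 1991 → Oct 27, 1991: 18 days.
Total: 4278 days.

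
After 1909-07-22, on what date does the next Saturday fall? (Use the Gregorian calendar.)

July 24, 1909

Jul 22, 1909 is a Thursday.
From Thursday to the next Saturday is 2 days.
Jul 22, 1909 + 2 = Jul 24, 1909.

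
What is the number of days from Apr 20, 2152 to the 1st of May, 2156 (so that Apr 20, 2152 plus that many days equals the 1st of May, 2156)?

Apr 20, 2152 → Apr 20, 2153: 365 days.
Apr 20, 2153 → Apr 20, 2154: 365 days.
Apr 20, 2154 → Apr 20, 2155: 365 days.
Apr 20, 2155 → May 20, 2155: 30 days (April has 30).
May 20, 2155 → Jun 20, 2155: 31 days (May has 31).
Jun 20, 2155 → Jul 20, 2155: 30 days (June has 30).
Jul 20, 2155 → Aug 20, 2155: 31 days (July has 31).
Aug 20, 2155 → Sep 20, 2155: 31 days (August has 31).
Sep 20, 2155 → Oct 20, 2155: 30 days (September has 30).
Oct 20, 2155 → Nov 20, 2155: 31 days (October has 31).
Nov 20, 2155 → Dec 20, 2155: 30 days (November has 30).
Dec 20, 2155 → Jan 20, 2156: 31 days (December has 31).
Jan 20, 2156 → Feb 20, 2156: 31 days (January has 31).
Feb 20, 2156 → Mar 20, 2156: 29 days (February has 29).
Mar 20, 2156 → Apr 20, 2156: 31 days (March has 31).
Apr 20, 2156 → May 1, 2156: 11 days.
Total: 1472 days.

1472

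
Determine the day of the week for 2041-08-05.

Doomsday rule: the anchor day for the 2000s is Tuesday. For year 41: 41÷12 = 3 r 5, and 5÷4 = 1, so 3+5+1 = 9.
Tuesday + 9 ≡ Thursday — that's 2041's doomsday.
In August the doomsday date is Aug 8.
Aug 5 is 3 days before Aug 8; 3 mod 7 = 3, so Thursday − 3 = Monday.

Monday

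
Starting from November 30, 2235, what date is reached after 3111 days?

June 6, 2244

+366 (one year; includes Feb 29, 2236) → Nov 30, 2236 (2745 left).
+365 (one year) → Nov 30, 2237 (2380 left).
+365 (one year) → Nov 30, 2238 (2015 left).
+365 (one year) → Nov 30, 2239 (1650 left).
+366 (one year; includes Feb 29, 2240) → Nov 30, 2240 (1284 left).
+365 (one year) → Nov 30, 2241 (919 left).
+365 (one year) → Nov 30, 2242 (554 left).
+365 (one year) → Nov 30, 2243 (189 left).
Nov has 30 days: +1 → Dec 1, 2243 (188 left).
Dec has 31 days: +31 → Jan 1, 2244 (157 left).
Jan has 31 days: +31 → Feb 1, 2244 (126 left).
Feb has 29 days: +29 → Mar 1, 2244 (97 left).
Mar has 31 days: +31 → Apr 1, 2244 (66 left).
Apr has 30 days: +30 → May 1, 2244 (36 left).
May has 31 days: +31 → Jun 1, 2244 (5 left).
+5 → Jun 6, 2244.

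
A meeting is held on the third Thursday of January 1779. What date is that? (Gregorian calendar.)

January 21, 1779

January 1, 1779 is a Friday.
The first Thursday is therefore January 7 (6 days later).
The third Thursday is 7 + 2×7 = January 21.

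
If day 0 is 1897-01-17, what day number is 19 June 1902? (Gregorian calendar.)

Jan 17, 1897 → Jan 17, 1898: 365 days.
Jan 17, 1898 → Jan 17, 1899: 365 days.
Jan 17, 1899 → Jan 17, 1900: 365 days.
Jan 17, 1900 → Jan 17, 1901: 365 days.
Jan 17, 1901 → Jan 17, 1902: 365 days.
Jan 17, 1902 → Feb 17, 1902: 31 days (January has 31).
Feb 17, 1902 → Mar 17, 1902: 28 days (February has 28).
Mar 17, 1902 → Apr 17, 1902: 31 days (March has 31).
Apr 17, 1902 → May 17, 1902: 30 days (April has 30).
May 17, 1902 → Jun 17, 1902: 31 days (May has 31).
Jun 17, 1902 → Jun 19, 1902: 2 days.
Total: 1978 days.

1978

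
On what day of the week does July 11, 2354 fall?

Sunday

Doomsday rule: the anchor day for the 2300s is Wednesday. For year 54: 54÷12 = 4 r 6, and 6÷4 = 1, so 4+6+1 = 11.
Wednesday + 11 ≡ Sunday — that's 2354's doomsday.
In July the doomsday date is Jul 11.
Jul 11 is the doomsday itself: Sunday.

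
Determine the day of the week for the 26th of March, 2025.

Doomsday rule: the anchor day for the 2000s is Tuesday. For year 25: 25÷12 = 2 r 1, and 1÷4 = 0, so 2+1+0 = 3.
Tuesday + 3 ≡ Friday — that's 2025's doomsday.
In March the doomsday date is Mar 14.
Mar 26 is 12 days after Mar 14; 12 mod 7 = 5, so Friday + 5 = Wednesday.

Wednesday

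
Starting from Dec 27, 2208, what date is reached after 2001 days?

+365 (one year) → Dec 27, 2209 (1636 left).
+365 (one year) → Dec 27, 2210 (1271 left).
+365 (one year) → Dec 27, 2211 (906 left).
+366 (one year; includes Feb 29, 2212) → Dec 27, 2212 (540 left).
+365 (one year) → Dec 27, 2213 (175 left).
Dec has 31 days: +5 → Jan 1, 2214 (170 left).
Jan has 31 days: +31 → Feb 1, 2214 (139 left).
Feb has 28 days: +28 → Mar 1, 2214 (111 left).
Mar has 31 days: +31 → Apr 1, 2214 (80 left).
Apr has 30 days: +30 → May 1, 2214 (50 left).
May has 31 days: +31 → Jun 1, 2214 (19 left).
+19 → Jun 20, 2214.

June 20, 2214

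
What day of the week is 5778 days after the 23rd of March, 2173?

Mar 23, 2173 is a Tuesday.
5778 mod 7 = 3, so 5778 days after a Tuesday is Tuesday + 3 = Friday.

Friday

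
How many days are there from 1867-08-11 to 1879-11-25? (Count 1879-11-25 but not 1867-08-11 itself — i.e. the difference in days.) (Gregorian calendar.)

Aug 11, 1867 → Aug 11, 1868: 366 days (Feb 29, 1868 is in that span).
Aug 11, 1868 → Aug 11, 1869: 365 days.
Aug 11, 1869 → Aug 11, 1870: 365 days.
Aug 11, 1870 → Aug 11, 1871: 365 days.
Aug 11, 1871 → Aug 11, 1872: 366 days (Feb 29, 1872 is in that span).
Aug 11, 1872 → Aug 11, 1873: 365 days.
Aug 11, 1873 → Aug 11, 1874: 365 days.
Aug 11, 1874 → Aug 11, 1875: 365 days.
Aug 11, 1875 → Aug 11, 1876: 366 days (Feb 29, 1876 is in that span).
Aug 11, 1876 → Aug 11, 1877: 365 days.
Aug 11, 1877 → Aug 11, 1878: 365 days.
Aug 11, 1878 → Aug 11, 1879: 365 days.
Aug 11, 1879 → Sep 11, 1879: 31 days (August has 31).
Sep 11, 1879 → Oct 11, 1879: 30 days (September has 30).
Oct 11, 1879 → Nov 11, 1879: 31 days (October has 31).
Nov 11, 1879 → Nov 25, 1879: 14 days.
Total: 4489 days.

4489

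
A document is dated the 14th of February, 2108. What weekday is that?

Tuesday

Doomsday rule: the anchor day for the 2100s is Sunday. For year 08: 8÷12 = 0 r 8, and 8÷4 = 2, so 0+8+2 = 10.
Sunday + 10 ≡ Wednesday — that's 2108's doomsday.
In February the doomsday date is Feb 29 (2108 is a leap year (divisible by 4)).
Feb 14 is 15 days before Feb 29; 15 mod 7 = 1, so Wednesday − 1 = Tuesday.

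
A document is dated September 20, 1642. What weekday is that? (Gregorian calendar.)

Saturday

Doomsday rule: the anchor day for the 1600s is Tuesday. For year 42: 42÷12 = 3 r 6, and 6÷4 = 1, so 3+6+1 = 10.
Tuesday + 10 ≡ Friday — that's 1642's doomsday.
In September the doomsday date is Sep 5.
Sep 20 is 15 days after Sep 5; 15 mod 7 = 1, so Friday + 1 = Saturday.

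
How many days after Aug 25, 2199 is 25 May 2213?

Aug 25, 2199 → Aug 25, 2200: 365 days.
Aug 25, 2200 → Aug 25, 2201: 365 days.
Aug 25, 2201 → Aug 25, 2202: 365 days.
Aug 25, 2202 → Aug 25, 2203: 365 days.
Aug 25, 2203 → Aug 25, 2204: 366 days (Feb 29, 2204 is in that span).
Aug 25, 2204 → Aug 25, 2205: 365 days.
Aug 25, 2205 → Aug 25, 2206: 365 days.
Aug 25, 2206 → Aug 25, 2207: 365 days.
Aug 25, 2207 → Aug 25, 2208: 366 days (Feb 29, 2208 is in that span).
Aug 25, 2208 → Aug 25, 2209: 365 days.
Aug 25, 2209 → Aug 25, 2210: 365 days.
Aug 25, 2210 → Aug 25, 2211: 365 days.
Aug 25, 2211 → Aug 25, 2212: 366 days (Feb 29, 2212 is in that span).
Aug 25, 2212 → Sep 25, 2212: 31 days (August has 31).
Sep 25, 2212 → Oct 25, 2212: 30 days (September has 30).
Oct 25, 2212 → Nov 25, 2212: 31 days (October has 31).
Nov 25, 2212 → Dec 25, 2212: 30 days (November has 30).
Dec 25, 2212 → Jan 25, 2213: 31 days (December has 31).
Jan 25, 2213 → Feb 25, 2213: 31 days (January has 31).
Feb 25, 2213 → Mar 25, 2213: 28 days (February has 28).
Mar 25, 2213 → Apr 25, 2213: 31 days (March has 31).
Apr 25, 2213 → May 25, 2213: 30 days.
Total: 5021 days.

5021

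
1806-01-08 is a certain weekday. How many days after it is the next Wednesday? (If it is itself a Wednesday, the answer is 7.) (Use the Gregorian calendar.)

Jan 8, 1806 is a Wednesday.
From Wednesday to the next Wednesday is 7 days.

7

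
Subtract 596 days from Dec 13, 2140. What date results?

April 27, 2139

−366 (one year; includes Feb 29, 2140) → Dec 13, 2139 (230 left).
−13 → Nov 30, 2139 (end of Nov, 30 days; 217 left).
−30 → Oct 31, 2139 (end of Oct, 31 days; 187 left).
−31 → Sep 30, 2139 (end of Sep, 30 days; 156 left).
−30 → Aug 31, 2139 (end of Aug, 31 days; 126 left).
−31 → Jul 31, 2139 (end of Jul, 31 days; 95 left).
−31 → Jun 30, 2139 (end of Jun, 30 days; 64 left).
−30 → May 31, 2139 (end of May, 31 days; 34 left).
−31 → Apr 30, 2139 (end of Apr, 30 days; 3 left).
−3 → Apr 27, 2139.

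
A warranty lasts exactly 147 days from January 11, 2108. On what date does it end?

Jan has 31 days: +21 → Feb 1, 2108 (126 left).
Feb has 29 days: +29 → Mar 1, 2108 (97 left).
Mar has 31 days: +31 → Apr 1, 2108 (66 left).
Apr has 30 days: +30 → May 1, 2108 (36 left).
May has 31 days: +31 → Jun 1, 2108 (5 left).
+5 → Jun 6, 2108.

June 6, 2108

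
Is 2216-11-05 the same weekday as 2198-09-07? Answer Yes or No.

No

From Sep 7, 2198 to Nov 5, 2216 is 6633 days.
6633 mod 7 = 4, so they are different weekdays.
(Sep 7, 2198 is a Friday; Nov 5, 2216 is a Tuesday.)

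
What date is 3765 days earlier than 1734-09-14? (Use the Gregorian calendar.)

−365 (one year) → Sep 14, 1733 (3400 left).
−365 (one year) → Sep 14, 1732 (3035 left).
−366 (one year; includes Feb 29, 1732) → Sep 14, 1731 (2669 left).
−365 (one year) → Sep 14, 1730 (2304 left).
−365 (one year) → Sep 14, 1729 (1939 left).
−365 (one year) → Sep 14, 1728 (1574 left).
−366 (one year; includes Feb 29, 1728) → Sep 14, 1727 (1208 left).
−365 (one year) → Sep 14, 1726 (843 left).
−365 (one year) → Sep 14, 1725 (478 left).
−365 (one year) → Sep 14, 1724 (113 left).
−14 → Aug 31, 1724 (end of Aug, 31 days; 99 left).
−31 → Jul 31, 1724 (end of Jul, 31 days; 68 left).
−31 → Jun 30, 1724 (end of Jun, 30 days; 37 left).
−30 → May 31, 1724 (end of May, 31 days; 7 left).
−7 → May 24, 1724.

May 24, 1724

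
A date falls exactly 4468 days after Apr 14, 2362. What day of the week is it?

Monday

Apr 14, 2362 is a Saturday.
4468 mod 7 = 2, so 4468 days after a Saturday is Saturday + 2 = Monday.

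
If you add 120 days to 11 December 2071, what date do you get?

Dec has 31 days: +21 → Jan 1, 2072 (99 left).
Jan has 31 days: +31 → Feb 1, 2072 (68 left).
Feb has 29 days: +29 → Mar 1, 2072 (39 left).
Mar has 31 days: +31 → Apr 1, 2072 (8 left).
+8 → Apr 9, 2072.

April 9, 2072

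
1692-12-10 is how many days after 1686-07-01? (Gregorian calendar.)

2354

Jul 1, 1686 → Jul 1, 1687: 365 days.
Jul 1, 1687 → Jul 1, 1688: 366 days (Feb 29, 1688 is in that span).
Jul 1, 1688 → Jul 1, 1689: 365 days.
Jul 1, 1689 → Jul 1, 1690: 365 days.
Jul 1, 1690 → Jul 1, 1691: 365 days.
Jul 1, 1691 → Jul 1, 1692: 366 days (Feb 29, 1692 is in that span).
Jul 1, 1692 → Aug 1, 1692: 31 days (July has 31).
Aug 1, 1692 → Sep 1, 1692: 31 days (August has 31).
Sep 1, 1692 → Oct 1, 1692: 30 days (September has 30).
Oct 1, 1692 → Nov 1, 1692: 31 days (October has 31).
Nov 1, 1692 → Dec 1, 1692: 30 days (November has 30).
Dec 1, 1692 → Dec 10, 1692: 9 days.
Total: 2354 days.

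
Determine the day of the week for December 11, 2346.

Wednesday

Doomsday rule: the anchor day for the 2300s is Wednesday. For year 46: 46÷12 = 3 r 10, and 10÷4 = 2, so 3+10+2 = 15.
Wednesday + 15 ≡ Thursday — that's 2346's doomsday.
In December the doomsday date is Dec 12.
Dec 11 is 1 day before Dec 12; 1 mod 7 = 1, so Thursday − 1 = Wednesday.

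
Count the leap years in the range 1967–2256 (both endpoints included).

Multiples of 4 in [1967,2256]: 73.
Of those, multiples of 100: 3 (not leap unless ÷400).
Multiples of 400: 1.
Leap years = 73 − 3 + 1 = 71.

71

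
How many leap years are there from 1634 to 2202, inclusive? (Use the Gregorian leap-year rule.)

Multiples of 4 in [1634,2202]: 142.
Of those, multiples of 100: 6 (not leap unless ÷400).
Multiples of 400: 1.
Leap years = 142 − 6 + 1 = 137.

137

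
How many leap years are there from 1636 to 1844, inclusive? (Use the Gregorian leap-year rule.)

Multiples of 4 in [1636,1844]: 53.
Of those, multiples of 100: 2 (not leap unless ÷400).
Multiples of 400: 0.
Leap years = 53 − 2 + 0 = 51.

51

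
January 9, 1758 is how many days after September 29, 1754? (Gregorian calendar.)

1198

Sep 29, 1754 → Sep 29, 1755: 365 days.
Sep 29, 1755 → Sep 29, 1756: 366 days (Feb 29, 1756 is in that span).
Sep 29, 1756 → Sep 29, 1757: 365 days.
Sep 29, 1757 → Oct 29, 1757: 30 days (September has 30).
Oct 29, 1757 → Nov 29, 1757: 31 days (October has 31).
Nov 29, 1757 → Dec 29, 1757: 30 days (November has 30).
Dec 29, 1757 → Jan 9, 1758: 11 days.
Total: 1198 days.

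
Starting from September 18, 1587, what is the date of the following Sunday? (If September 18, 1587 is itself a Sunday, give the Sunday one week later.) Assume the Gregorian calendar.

September 20, 1587

Sep 18, 1587 is a Friday.
From Friday to the next Sunday is 2 days.
Sep 18, 1587 + 2 = Sep 20, 1587.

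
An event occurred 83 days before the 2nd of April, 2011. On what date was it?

January 9, 2011

−2 → Mar 31, 2011 (end of Mar, 31 days; 81 left).
−31 → Feb 28, 2011 (end of Feb, 28 days; 50 left).
−28 → Jan 31, 2011 (end of Jan, 31 days; 22 left).
−22 → Jan 9, 2011.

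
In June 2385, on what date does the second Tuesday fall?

June 1, 2385 is a Saturday.
The first Tuesday is therefore June 4 (3 days later).
The second Tuesday is 4 + 1×7 = June 11.

June 11, 2385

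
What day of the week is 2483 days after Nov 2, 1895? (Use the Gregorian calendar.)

Thursday

Nov 2, 1895 is a Saturday.
2483 mod 7 = 5, so 2483 days after a Saturday is Saturday + 5 = Thursday.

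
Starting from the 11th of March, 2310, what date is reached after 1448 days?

February 26, 2314

+365 (one year) → Mar 11, 2311 (1083 left).
+366 (one year; includes Feb 29, 2312) → Mar 11, 2312 (717 left).
+365 (one year) → Mar 11, 2313 (352 left).
Mar has 31 days: +21 → Apr 1, 2313 (331 left).
Apr has 30 days: +30 → May 1, 2313 (301 left).
May has 31 days: +31 → Jun 1, 2313 (270 left).
Jun has 30 days: +30 → Jul 1, 2313 (240 left).
Jul has 31 days: +31 → Aug 1, 2313 (209 left).
Aug has 31 days: +31 → Sep 1, 2313 (178 left).
Sep has 30 days: +30 → Oct 1, 2313 (148 left).
Oct has 31 days: +31 → Nov 1, 2313 (117 left).
Nov has 30 days: +30 → Dec 1, 2313 (87 left).
Dec has 31 days: +31 → Jan 1, 2314 (56 left).
Jan has 31 days: +31 → Feb 1, 2314 (25 left).
+25 → Feb 26, 2314.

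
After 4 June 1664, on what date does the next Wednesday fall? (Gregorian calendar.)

Jun 4, 1664 is a Wednesday.
From Wednesday to the next Wednesday is 7 days.
Jun 4, 1664 + 7 = Jun 11, 1664.

June 11, 1664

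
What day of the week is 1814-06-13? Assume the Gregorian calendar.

Monday

Doomsday rule: the anchor day for the 1800s is Friday. For year 14: 14÷12 = 1 r 2, and 2÷4 = 0, so 1+2+0 = 3.
Friday + 3 ≡ Monday — that's 1814's doomsday.
In June the doomsday date is Jun 6.
Jun 13 is 7 days after Jun 6; 7 mod 7 = 0, so Monday + 0 = Monday.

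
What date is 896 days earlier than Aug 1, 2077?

February 17, 2075

−365 (one year) → Aug 1, 2076 (531 left).
−366 (one year; includes Feb 29, 2076) → Aug 1, 2075 (165 left).
−1 → Jul 31, 2075 (end of Jul, 31 days; 164 left).
−31 → Jun 30, 2075 (end of Jun, 30 days; 133 left).
−30 → May 31, 2075 (end of May, 31 days; 103 left).
−31 → Apr 30, 2075 (end of Apr, 30 days; 72 left).
−30 → Mar 31, 2075 (end of Mar, 31 days; 42 left).
−31 → Feb 28, 2075 (end of Feb, 28 days; 11 left).
−11 → Feb 17, 2075.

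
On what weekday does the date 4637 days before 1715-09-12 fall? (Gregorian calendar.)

Sep 12, 1715 is a Thursday.
4637 mod 7 = 3, so 4637 days before a Thursday is Thursday − 3 = Monday.

Monday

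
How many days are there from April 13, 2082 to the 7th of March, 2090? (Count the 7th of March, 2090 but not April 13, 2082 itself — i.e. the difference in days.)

2885

Apr 13, 2082 → Apr 13, 2083: 365 days.
Apr 13, 2083 → Apr 13, 2084: 366 days (Feb 29, 2084 is in that span).
Apr 13, 2084 → Apr 13, 2085: 365 days.
Apr 13, 2085 → Apr 13, 2086: 365 days.
Apr 13, 2086 → Apr 13, 2087: 365 days.
Apr 13, 2087 → Apr 13, 2088: 366 days (Feb 29, 2088 is in that span).
Apr 13, 2088 → Apr 13, 2089: 365 days.
Apr 13, 2089 → May 13, 2089: 30 days (April has 30).
May 13, 2089 → Jun 13, 2089: 31 days (May has 31).
Jun 13, 2089 → Jul 13, 2089: 30 days (June has 30).
Jul 13, 2089 → Aug 13, 2089: 31 days (July has 31).
Aug 13, 2089 → Sep 13, 2089: 31 days (August has 31).
Sep 13, 2089 → Oct 13, 2089: 30 days (September has 30).
Oct 13, 2089 → Nov 13, 2089: 31 days (October has 31).
Nov 13, 2089 → Dec 13, 2089: 30 days (November has 30).
Dec 13, 2089 → Jan 13, 2090: 31 days (December has 31).
Jan 13, 2090 → Feb 13, 2090: 31 days (January has 31).
Feb 13, 2090 → Mar 7, 2090: 22 days.
Total: 2885 days.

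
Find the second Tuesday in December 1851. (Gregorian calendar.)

December 9, 1851

December 1, 1851 is a Monday.
The first Tuesday is therefore December 2 (1 days later).
The second Tuesday is 2 + 1×7 = December 9.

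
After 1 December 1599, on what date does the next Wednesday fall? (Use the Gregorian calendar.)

Dec 1, 1599 is a Wednesday.
From Wednesday to the next Wednesday is 7 days.
Dec 1, 1599 + 7 = Dec 8, 1599.

December 8, 1599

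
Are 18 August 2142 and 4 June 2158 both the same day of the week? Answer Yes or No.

No

From Aug 18, 2142 to Jun 4, 2158 is 5769 days.
5769 mod 7 = 1, so they are different weekdays.
(Aug 18, 2142 is a Saturday; Jun 4, 2158 is a Sunday.)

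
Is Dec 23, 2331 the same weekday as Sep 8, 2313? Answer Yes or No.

No

From Sep 8, 2313 to Dec 23, 2331 is 6680 days.
6680 mod 7 = 2, so they are different weekdays.
(Sep 8, 2313 is a Monday; Dec 23, 2331 is a Wednesday.)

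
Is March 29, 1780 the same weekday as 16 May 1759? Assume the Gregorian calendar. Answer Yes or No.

Yes

From May 16, 1759 to Mar 29, 1780 is 7623 days.
7623 mod 7 = 0, so they are the same weekday.
(May 16, 1759 is a Wednesday; Mar 29, 1780 is a Wednesday.)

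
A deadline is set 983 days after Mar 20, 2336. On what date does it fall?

+365 (one year) → Mar 20, 2337 (618 left).
+365 (one year) → Mar 20, 2338 (253 left).
Mar has 31 days: +12 → Apr 1, 2338 (241 left).
Apr has 30 days: +30 → May 1, 2338 (211 left).
May has 31 days: +31 → Jun 1, 2338 (180 left).
Jun has 30 days: +30 → Jul 1, 2338 (150 left).
Jul has 31 days: +31 → Aug 1, 2338 (119 left).
Aug has 31 days: +31 → Sep 1, 2338 (88 left).
Sep has 30 days: +30 → Oct 1, 2338 (58 left).
Oct has 31 days: +31 → Nov 1, 2338 (27 left).
+27 → Nov 28, 2338.

November 28, 2338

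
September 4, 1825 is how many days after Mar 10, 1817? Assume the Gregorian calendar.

Mar 10, 1817 → Mar 10, 1818: 365 days.
Mar 10, 1818 → Mar 10, 1819: 365 days.
Mar 10, 1819 → Mar 10, 1820: 366 days (Feb 29, 1820 is in that span).
Mar 10, 1820 → Mar 10, 1821: 365 days.
Mar 10, 1821 → Mar 10, 1822: 365 days.
Mar 10, 1822 → Mar 10, 1823: 365 days.
Mar 10, 1823 → Mar 10, 1824: 366 days (Feb 29, 1824 is in that span).
Mar 10, 1824 → Mar 10, 1825: 365 days.
Mar 10, 1825 → Apr 10, 1825: 31 days (March has 31).
Apr 10, 1825 → May 10, 1825: 30 days (April has 30).
May 10, 1825 → Jun 10, 1825: 31 days (May has 31).
Jun 10, 1825 → Jul 10, 1825: 30 days (June has 30).
Jul 10, 1825 → Aug 10, 1825: 31 days (July has 31).
Aug 10, 1825 → Sep 4, 1825: 25 days.
Total: 3100 days.

3100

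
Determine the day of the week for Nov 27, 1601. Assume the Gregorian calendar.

Doomsday rule: the anchor day for the 1600s is Tuesday. For year 01: 1÷12 = 0 r 1, and 1÷4 = 0, so 0+1+0 = 1.
Tuesday + 1 ≡ Wednesday — that's 1601's doomsday.
In November the doomsday date is Nov 7.
Nov 27 is 20 days after Nov 7; 20 mod 7 = 6, so Wednesday + 6 = Tuesday.

Tuesday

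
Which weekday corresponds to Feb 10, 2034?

Friday

Doomsday rule: the anchor day for the 2000s is Tuesday. For year 34: 34÷12 = 2 r 10, and 10÷4 = 2, so 2+10+2 = 14.
Tuesday + 14 ≡ Tuesday — that's 2034's doomsday.
In February the doomsday date is Feb 28 (2034 is not a leap year).
Feb 10 is 18 days before Feb 28; 18 mod 7 = 4, so Tuesday − 4 = Friday.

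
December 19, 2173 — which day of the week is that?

Sunday

Doomsday rule: the anchor day for the 2100s is Sunday. For year 73: 73÷12 = 6 r 1, and 1÷4 = 0, so 6+1+0 = 7.
Sunday + 7 ≡ Sunday — that's 2173's doomsday.
In December the doomsday date is Dec 12.
Dec 19 is 7 days after Dec 12; 7 mod 7 = 0, so Sunday + 0 = Sunday.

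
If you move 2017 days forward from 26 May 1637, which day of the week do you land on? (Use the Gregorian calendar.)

Wednesday

May 26, 1637 is a Tuesday.
2017 mod 7 = 1, so 2017 days after a Tuesday is Tuesday + 1 = Wednesday.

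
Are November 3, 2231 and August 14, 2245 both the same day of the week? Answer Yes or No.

Yes

From Nov 3, 2231 to Aug 14, 2245 is 5033 days.
5033 mod 7 = 0, so they are the same weekday.
(Nov 3, 2231 is a Thursday; Aug 14, 2245 is a Thursday.)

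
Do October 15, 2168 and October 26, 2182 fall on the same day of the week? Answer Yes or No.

Yes

From Oct 15, 2168 to Oct 26, 2182 is 5124 days.
5124 mod 7 = 0, so they are the same weekday.
(Oct 15, 2168 is a Saturday; Oct 26, 2182 is a Saturday.)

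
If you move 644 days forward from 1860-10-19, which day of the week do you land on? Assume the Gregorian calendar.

Friday

First find the weekday of Oct 19, 1860. Doomsday rule: the anchor day for the 1800s is Friday. For year 60: 60÷12 = 5 r 0, and 0÷4 = 0, so 5+0+0 = 5.
Friday + 5 ≡ Wednesday — that's 1860's doomsday.
In October the doomsday date is Oct 10.
Oct 19 is 9 days after Oct 10; 9 mod 7 = 2, so Wednesday + 2 = Friday.
644 mod 7 = 0, so 644 days after a Friday is Friday + 0 = Friday.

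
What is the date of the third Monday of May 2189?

May 18, 2189

May 1, 2189 is a Friday.
The first Monday is therefore May 4 (3 days later).
The third Monday is 4 + 2×7 = May 18.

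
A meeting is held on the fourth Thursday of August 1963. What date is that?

August 22, 1963

August 1, 1963 is a Thursday.
The first Thursday is therefore August 1 (same day).
The fourth Thursday is 1 + 3×7 = August 22.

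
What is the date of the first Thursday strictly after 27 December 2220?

December 28, 2220

Dec 27, 2220 is a Wednesday.
From Wednesday to the next Thursday is 1 day.
Dec 27, 2220 + 1 = Dec 28, 2220.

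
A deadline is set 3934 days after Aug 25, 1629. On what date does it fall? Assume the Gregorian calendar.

June 2, 1640

+365 (one year) → Aug 25, 1630 (3569 left).
+365 (one year) → Aug 25, 1631 (3204 left).
+366 (one year; includes Feb 29, 1632) → Aug 25, 1632 (2838 left).
+365 (one year) → Aug 25, 1633 (2473 left).
+365 (one year) → Aug 25, 1634 (2108 left).
+365 (one year) → Aug 25, 1635 (1743 left).
+366 (one year; includes Feb 29, 1636) → Aug 25, 1636 (1377 left).
+365 (one year) → Aug 25, 1637 (1012 left).
+365 (one year) → Aug 25, 1638 (647 left).
+365 (one year) → Aug 25, 1639 (282 left).
Aug has 31 days: +7 → Sep 1, 1639 (275 left).
Sep has 30 days: +30 → Oct 1, 1639 (245 left).
Oct has 31 days: +31 → Nov 1, 1639 (214 left).
Nov has 30 days: +30 → Dec 1, 1639 (184 left).
Dec has 31 days: +31 → Jan 1, 1640 (153 left).
Jan has 31 days: +31 → Feb 1, 1640 (122 left).
Feb has 29 days: +29 → Mar 1, 1640 (93 left).
Mar has 31 days: +31 → Apr 1, 1640 (62 left).
Apr has 30 days: +30 → May 1, 1640 (32 left).
May has 31 days: +31 → Jun 1, 1640 (1 left).
+1 → Jun 2, 1640.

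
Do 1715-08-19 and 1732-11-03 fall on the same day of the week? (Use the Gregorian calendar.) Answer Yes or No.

Yes

From Aug 19, 1715 to Nov 3, 1732 is 6286 days.
6286 mod 7 = 0, so they are the same weekday.
(Aug 19, 1715 is a Monday; Nov 3, 1732 is a Monday.)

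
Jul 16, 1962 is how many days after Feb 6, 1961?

Feb 6, 1961 → Feb 6, 1962: 365 days.
Feb 6, 1962 → Mar 6, 1962: 28 days (February has 28).
Mar 6, 1962 → Apr 6, 1962: 31 days (March has 31).
Apr 6, 1962 → May 6, 1962: 30 days (April has 30).
May 6, 1962 → Jun 6, 1962: 31 days (May has 31).
Jun 6, 1962 → Jul 6, 1962: 30 days (June has 30).
Jul 6, 1962 → Jul 16, 1962: 10 days.
Total: 525 days.

525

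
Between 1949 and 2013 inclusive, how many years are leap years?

Multiples of 4 in [1949,2013]: 16.
Of those, multiples of 100: 1 (not leap unless ÷400).
Multiples of 400: 1.
Leap years = 16 − 1 + 1 = 16.

16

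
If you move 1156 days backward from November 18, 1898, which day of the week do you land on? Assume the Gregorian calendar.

Thursday

First find the weekday of Nov 18, 1898. Doomsday rule: the anchor day for the 1800s is Friday. For year 98: 98÷12 = 8 r 2, and 2÷4 = 0, so 8+2+0 = 10.
Friday + 10 ≡ Monday — that's 1898's doomsday.
In November the doomsday date is Nov 7.
Nov 18 is 11 days after Nov 7; 11 mod 7 = 4, so Monday + 4 = Friday.
1156 mod 7 = 1, so 1156 days before a Friday is Friday − 1 = Thursday.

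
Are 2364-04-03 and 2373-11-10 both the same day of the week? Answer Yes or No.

No

From Apr 3, 2364 to Nov 10, 2373 is 3508 days.
3508 mod 7 = 1, so they are different weekdays.
(Apr 3, 2364 is a Friday; Nov 10, 2373 is a Saturday.)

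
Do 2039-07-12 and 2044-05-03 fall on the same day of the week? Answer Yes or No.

From Jul 12, 2039 to May 3, 2044 is 1757 days.
1757 mod 7 = 0, so they are the same weekday.
(Jul 12, 2039 is a Tuesday; May 3, 2044 is a Tuesday.)

Yes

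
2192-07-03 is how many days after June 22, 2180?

Jun 22, 2180 → Jun 22, 2181: 365 days.
Jun 22, 2181 → Jun 22, 2182: 365 days.
Jun 22, 2182 → Jun 22, 2183: 365 days.
Jun 22, 2183 → Jun 22, 2184: 366 days (Feb 29, 2184 is in that span).
Jun 22, 2184 → Jun 22, 2185: 365 days.
Jun 22, 2185 → Jun 22, 2186: 365 days.
Jun 22, 2186 → Jun 22, 2187: 365 days.
Jun 22, 2187 → Jun 22, 2188: 366 days (Feb 29, 2188 is in that span).
Jun 22, 2188 → Jun 22, 2189: 365 days.
Jun 22, 2189 → Jun 22, 2190: 365 days.
Jun 22, 2190 → Jun 22, 2191: 365 days.
Jun 22, 2191 → Jul 22, 2191: 30 days (June has 30).
Jul 22, 2191 → Aug 22, 2191: 31 days (July has 31).
Aug 22, 2191 → Sep 22, 2191: 31 days (August has 31).
Sep 22, 2191 → Oct 22, 2191: 30 days (September has 30).
Oct 22, 2191 → Nov 22, 2191: 31 days (October has 31).
Nov 22, 2191 → Dec 22, 2191: 30 days (November has 30).
Dec 22, 2191 → Jan 22, 2192: 31 days (December has 31).
Jan 22, 2192 → Feb 22, 2192: 31 days (January has 31).
Feb 22, 2192 → Mar 22, 2192: 29 days (February has 29).
Mar 22, 2192 → Apr 22, 2192: 31 days (March has 31).
Apr 22, 2192 → May 22, 2192: 30 days (April has 30).
May 22, 2192 → Jun 22, 2192: 31 days (May has 31).
Jun 22, 2192 → Jul 3, 2192: 11 days.
Total: 4394 days.

4394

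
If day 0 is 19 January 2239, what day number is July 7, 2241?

900

Jan 19, 2239 → Jan 19, 2240: 365 days.
Jan 19, 2240 → Jan 19, 2241: 366 days (Feb 29, 2240 is in that span).
Jan 19, 2241 → Feb 19, 2241: 31 days (January has 31).
Feb 19, 2241 → Mar 19, 2241: 28 days (February has 28).
Mar 19, 2241 → Apr 19, 2241: 31 days (March has 31).
Apr 19, 2241 → May 19, 2241: 30 days (April has 30).
May 19, 2241 → Jun 19, 2241: 31 days (May has 31).
Jun 19, 2241 → Jul 7, 2241: 18 days.
Total: 900 days.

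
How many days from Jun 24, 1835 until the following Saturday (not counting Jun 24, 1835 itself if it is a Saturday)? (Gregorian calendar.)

3

Jun 24, 1835 is a Wednesday.
From Wednesday to the next Saturday is 3 days.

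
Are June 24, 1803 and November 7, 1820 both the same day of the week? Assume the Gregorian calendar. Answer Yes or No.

From Jun 24, 1803 to Nov 7, 1820 is 6346 days.
6346 mod 7 = 4, so they are different weekdays.
(Jun 24, 1803 is a Friday; Nov 7, 1820 is a Tuesday.)

No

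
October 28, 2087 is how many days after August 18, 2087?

71

Aug 18, 2087 → Sep 18, 2087: 31 days (August has 31).
Sep 18, 2087 → Oct 18, 2087: 30 days (September has 30).
Oct 18, 2087 → Oct 28, 2087: 10 days.
Total: 71 days.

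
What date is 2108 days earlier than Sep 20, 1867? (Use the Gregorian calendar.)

−365 (one year) → Sep 20, 1866 (1743 left).
−365 (one year) → Sep 20, 1865 (1378 left).
−365 (one year) → Sep 20, 1864 (1013 left).
−366 (one year; includes Feb 29, 1864) → Sep 20, 1863 (647 left).
−365 (one year) → Sep 20, 1862 (282 left).
−20 → Aug 31, 1862 (end of Aug, 31 days; 262 left).
−31 → Jul 31, 1862 (end of Jul, 31 days; 231 left).
−31 → Jun 30, 1862 (end of Jun, 30 days; 200 left).
−30 → May 31, 1862 (end of May, 31 days; 170 left).
−31 → Apr 30, 1862 (end of Apr, 30 days; 139 left).
−30 → Mar 31, 1862 (end of Mar, 31 days; 109 left).
−31 → Feb 28, 1862 (end of Feb, 28 days; 78 left).
−28 → Jan 31, 1862 (end of Jan, 31 days; 50 left).
−31 → Dec 31, 1861 (end of Dec, 31 days; 19 left).
−19 → Dec 12, 1861.

December 12, 1861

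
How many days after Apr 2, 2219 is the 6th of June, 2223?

1526

Apr 2, 2219 → Apr 2, 2220: 366 days (Feb 29, 2220 is in that span).
Apr 2, 2220 → Apr 2, 2221: 365 days.
Apr 2, 2221 → Apr 2, 2222: 365 days.
Apr 2, 2222 → Apr 2, 2223: 365 days.
Apr 2, 2223 → May 2, 2223: 30 days (April has 30).
May 2, 2223 → Jun 2, 2223: 31 days (May has 31).
Jun 2, 2223 → Jun 6, 2223: 4 days.
Total: 1526 days.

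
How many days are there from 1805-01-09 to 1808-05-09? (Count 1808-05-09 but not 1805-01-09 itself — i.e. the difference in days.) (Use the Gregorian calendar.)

Jan 9, 1805 → Jan 9, 1806: 365 days.
Jan 9, 1806 → Jan 9, 1807: 365 days.
Jan 9, 1807 → Jan 9, 1808: 365 days.
Jan 9, 1808 → Feb 9, 1808: 31 days (January has 31).
Feb 9, 1808 → Mar 9, 1808: 29 days (February has 29).
Mar 9, 1808 → Apr 9, 1808: 31 days (March has 31).
Apr 9, 1808 → May 9, 1808: 30 days.
Total: 1216 days.

1216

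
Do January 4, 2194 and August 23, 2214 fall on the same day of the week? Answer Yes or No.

From Jan 4, 2194 to Aug 23, 2214 is 7535 days.
7535 mod 7 = 3, so they are different weekdays.
(Jan 4, 2194 is a Saturday; Aug 23, 2214 is a Tuesday.)

No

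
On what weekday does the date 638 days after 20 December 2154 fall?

Saturday

First find the weekday of Dec 20, 2154. Doomsday rule: the anchor day for the 2100s is Sunday. For year 54: 54÷12 = 4 r 6, and 6÷4 = 1, so 4+6+1 = 11.
Sunday + 11 ≡ Thursday — that's 2154's doomsday.
In December the doomsday date is Dec 12.
Dec 20 is 8 days after Dec 12; 8 mod 7 = 1, so Thursday + 1 = Friday.
638 mod 7 = 1, so 638 days after a Friday is Friday + 1 = Saturday.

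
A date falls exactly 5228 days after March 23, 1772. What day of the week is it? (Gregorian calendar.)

Sunday

First find the weekday of Mar 23, 1772. Doomsday rule: the anchor day for the 1700s is Sunday. For year 72: 72÷12 = 6 r 0, and 0÷4 = 0, so 6+0+0 = 6.
Sunday + 6 ≡ Saturday — that's 1772's doomsday.
In March the doomsday date is Mar 14.
Mar 23 is 9 days after Mar 14; 9 mod 7 = 2, so Saturday + 2 = Monday.
5228 mod 7 = 6, so 5228 days after a Monday is Monday + 6 = Sunday.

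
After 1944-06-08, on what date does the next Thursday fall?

Jun 8, 1944 is a Thursday.
From Thursday to the next Thursday is 7 days.
Jun 8, 1944 + 7 = Jun 15, 1944.

June 15, 1944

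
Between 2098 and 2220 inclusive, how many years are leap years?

Multiples of 4 in [2098,2220]: 31.
Of those, multiples of 100: 2 (not leap unless ÷400).
Multiples of 400: 0.
Leap years = 31 − 2 + 0 = 29.

29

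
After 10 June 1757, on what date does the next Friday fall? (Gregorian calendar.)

June 17, 1757

Jun 10, 1757 is a Friday.
From Friday to the next Friday is 7 days.
Jun 10, 1757 + 7 = Jun 17, 1757.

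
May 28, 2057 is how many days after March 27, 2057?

Mar 27, 2057 → Apr 27, 2057: 31 days (March has 31).
Apr 27, 2057 → May 27, 2057: 30 days (April has 30).
May 27, 2057 → May 28, 2057: 1 days.
Total: 62 days.

62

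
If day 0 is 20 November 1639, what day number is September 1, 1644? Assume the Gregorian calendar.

1747

Nov 20, 1639 → Nov 20, 1640: 366 days (Feb 29, 1640 is in that span).
Nov 20, 1640 → Nov 20, 1641: 365 days.
Nov 20, 1641 → Nov 20, 1642: 365 days.
Nov 20, 1642 → Nov 20, 1643: 365 days.
Nov 20, 1643 → Dec 20, 1643: 30 days (November has 30).
Dec 20, 1643 → Jan 20, 1644: 31 days (December has 31).
Jan 20, 1644 → Feb 20, 1644: 31 days (January has 31).
Feb 20, 1644 → Mar 20, 1644: 29 days (February has 29).
Mar 20, 1644 → Apr 20, 1644: 31 days (March has 31).
Apr 20, 1644 → May 20, 1644: 30 days (April has 30).
May 20, 1644 → Jun 20, 1644: 31 days (May has 31).
Jun 20, 1644 → Jul 20, 1644: 30 days (June has 30).
Jul 20, 1644 → Aug 20, 1644: 31 days (July has 31).
Aug 20, 1644 → Sep 1, 1644: 12 days.
Total: 1747 days.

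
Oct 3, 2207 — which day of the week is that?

Doomsday rule: the anchor day for the 2200s is Friday. For year 07: 7÷12 = 0 r 7, and 7÷4 = 1, so 0+7+1 = 8.
Friday + 8 ≡ Saturday — that's 2207's doomsday.
In October the doomsday date is Oct 10.
Oct 3 is 7 days before Oct 10; 7 mod 7 = 0, so Saturday − 0 = Saturday.

Saturday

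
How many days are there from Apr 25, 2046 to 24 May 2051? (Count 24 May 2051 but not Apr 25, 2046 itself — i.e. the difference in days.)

Apr 25, 2046 → Apr 25, 2047: 365 days.
Apr 25, 2047 → Apr 25, 2048: 366 days (Feb 29, 2048 is in that span).
Apr 25, 2048 → Apr 25, 2049: 365 days.
Apr 25, 2049 → Apr 25, 2050: 365 days.
Apr 25, 2050 → May 25, 2050: 30 days (April has 30).
May 25, 2050 → Jun 25, 2050: 31 days (May has 31).
Jun 25, 2050 → Jul 25, 2050: 30 days (June has 30).
Jul 25, 2050 → Aug 25, 2050: 31 days (July has 31).
Aug 25, 2050 → Sep 25, 2050: 31 days (August has 31).
Sep 25, 2050 → Oct 25, 2050: 30 days (September has 30).
Oct 25, 2050 → Nov 25, 2050: 31 days (October has 31).
Nov 25, 2050 → Dec 25, 2050: 30 days (November has 30).
Dec 25, 2050 → Jan 25, 2051: 31 days (December has 31).
Jan 25, 2051 → Feb 25, 2051: 31 days (January has 31).
Feb 25, 2051 → Mar 25, 2051: 28 days (February has 28).
Mar 25, 2051 → Apr 25, 2051: 31 days (March has 31).
Apr 25, 2051 → May 24, 2051: 29 days.
Total: 1855 days.

1855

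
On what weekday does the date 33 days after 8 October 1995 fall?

Oct 8, 1995 is a Sunday.
33 mod 7 = 5, so 33 days after a Sunday is Sunday + 5 = Friday.

Friday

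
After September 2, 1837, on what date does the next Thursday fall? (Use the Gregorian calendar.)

Sep 2, 1837 is a Saturday.
From Saturday to the next Thursday is 5 days.
Sep 2, 1837 + 5 = Sep 7, 1837.

September 7, 1837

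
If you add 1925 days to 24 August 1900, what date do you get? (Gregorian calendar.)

+365 (one year) → Aug 24, 1901 (1560 left).
+365 (one year) → Aug 24, 1902 (1195 left).
+365 (one year) → Aug 24, 1903 (830 left).
+366 (one year; includes Feb 29, 1904) → Aug 24, 1904 (464 left).
+365 (one year) → Aug 24, 1905 (99 left).
Aug has 31 days: +8 → Sep 1, 1905 (91 left).
Sep has 30 days: +30 → Oct 1, 1905 (61 left).
Oct has 31 days: +31 → Nov 1, 1905 (30 left).
Nov has 30 days: +30 → Dec 1, 1905 (0 left).

December 1, 1905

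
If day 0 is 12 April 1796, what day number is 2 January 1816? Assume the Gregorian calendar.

Apr 12, 1796 → Apr 12, 1797: 365 days.
Apr 12, 1797 → Apr 12, 1798: 365 days.
Apr 12, 1798 → Apr 12, 1799: 365 days.
Apr 12, 1799 → Apr 12, 1800: 365 days.
Apr 12, 1800 → Apr 12, 1801: 365 days.
Apr 12, 1801 → Apr 12, 1802: 365 days.
Apr 12, 1802 → Apr 12, 1803: 365 days.
Apr 12, 1803 → Apr 12, 1804: 366 days (Feb 29, 1804 is in that span).
Apr 12, 1804 → Apr 12, 1805: 365 days.
Apr 12, 1805 → Apr 12, 1806: 365 days.
Apr 12, 1806 → Apr 12, 1807: 365 days.
Apr 12, 1807 → Apr 12, 1808: 366 days (Feb 29, 1808 is in that span).
Apr 12, 1808 → Apr 12, 1809: 365 days.
Apr 12, 1809 → Apr 12, 1810: 365 days.
Apr 12, 1810 → Apr 12, 1811: 365 days.
Apr 12, 1811 → Apr 12, 1812: 366 days (Feb 29, 1812 is in that span).
Apr 12, 1812 → Apr 12, 1813: 365 days.
Apr 12, 1813 → Apr 12, 1814: 365 days.
Apr 12, 1814 → Apr 12, 1815: 365 days.
Apr 12, 1815 → May 12, 1815: 30 days (April has 30).
May 12, 1815 → Jun 12, 1815: 31 days (May has 31).
Jun 12, 1815 → Jul 12, 1815: 30 days (June has 30).
Jul 12, 1815 → Aug 12, 1815: 31 days (July has 31).
Aug 12, 1815 → Sep 12, 1815: 31 days (August has 31).
Sep 12, 1815 → Oct 12, 1815: 30 days (September has 30).
Oct 12, 1815 → Nov 12, 1815: 31 days (October has 31).
Nov 12, 1815 → Dec 12, 1815: 30 days (November has 30).
Dec 12, 1815 → Jan 2, 1816: 21 days.
Total: 7203 days.

7203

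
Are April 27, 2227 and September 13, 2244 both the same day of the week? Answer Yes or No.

From Apr 27, 2227 to Sep 13, 2244 is 6349 days.
6349 mod 7 = 0, so they are the same weekday.
(Apr 27, 2227 is a Friday; Sep 13, 2244 is a Friday.)

Yes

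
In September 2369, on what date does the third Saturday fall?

September 20, 2369

September 1, 2369 is a Monday.
The first Saturday is therefore September 6 (5 days later).
The third Saturday is 6 + 2×7 = September 20.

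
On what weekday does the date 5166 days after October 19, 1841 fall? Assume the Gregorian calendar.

Tuesday

First find the weekday of Oct 19, 1841. Doomsday rule: the anchor day for the 1800s is Friday. For year 41: 41÷12 = 3 r 5, and 5÷4 = 1, so 3+5+1 = 9.
Friday + 9 ≡ Sunday — that's 1841's doomsday.
In October the doomsday date is Oct 10.
Oct 19 is 9 days after Oct 10; 9 mod 7 = 2, so Sunday + 2 = Tuesday.
5166 mod 7 = 0, so 5166 days after a Tuesday is Tuesday + 0 = Tuesday.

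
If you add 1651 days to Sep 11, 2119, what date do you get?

+366 (one year; includes Feb 29, 2120) → Sep 11, 2120 (1285 left).
+365 (one year) → Sep 11, 2121 (920 left).
+365 (one year) → Sep 11, 2122 (555 left).
+365 (one year) → Sep 11, 2123 (190 left).
Sep has 30 days: +20 → Oct 1, 2123 (170 left).
Oct has 31 days: +31 → Nov 1, 2123 (139 left).
Nov has 30 days: +30 → Dec 1, 2123 (109 left).
Dec has 31 days: +31 → Jan 1, 2124 (78 left).
Jan has 31 days: +31 → Feb 1, 2124 (47 left).
Feb has 29 days: +29 → Mar 1, 2124 (18 left).
+18 → Mar 19, 2124.

March 19, 2124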